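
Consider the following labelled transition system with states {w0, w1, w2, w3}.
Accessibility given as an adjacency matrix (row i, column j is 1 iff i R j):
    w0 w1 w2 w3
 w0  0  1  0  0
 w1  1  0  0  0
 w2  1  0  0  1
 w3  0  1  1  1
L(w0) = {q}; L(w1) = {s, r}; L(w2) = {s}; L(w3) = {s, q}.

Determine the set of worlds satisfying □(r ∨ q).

Let φ = □(r ∨ q). Evaluate φ at each world:
  w0 (successors {w1}): φ is true.
  w1 (successors {w0}): φ is true.
  w2 (successors {w0, w3}): φ is true.
  w3 (successors {w1, w2, w3}): φ is false.
For instance, at w0:
  At w0: □(r ∨ q) requires r ∨ q at every successor {w1}.
    At w1: r ∨ q is true.
  So □(r ∨ q) is true at w0.
Satisfying worlds: {w0, w1, w2}

w0, w1, w2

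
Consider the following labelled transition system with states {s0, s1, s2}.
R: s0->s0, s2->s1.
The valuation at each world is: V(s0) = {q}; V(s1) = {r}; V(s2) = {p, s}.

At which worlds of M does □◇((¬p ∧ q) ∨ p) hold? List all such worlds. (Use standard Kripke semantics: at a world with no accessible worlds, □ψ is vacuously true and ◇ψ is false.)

Let φ = □◇((¬p ∧ q) ∨ p). Evaluate φ at each world:
  s0 (successors {s0}): φ is true.
  s1 (successors ∅): φ is true.
  s2 (successors {s1}): φ is false.
For instance, at s0:
  At s0: □◇((¬p ∧ q) ∨ p) requires ◇((¬p ∧ q) ∨ p) at every successor {s0}.
      At s0: ◇((¬p ∧ q) ∨ p) requires (¬p ∧ q) ∨ p at some successor in {s0}.
        (¬p ∧ q) ∨ p holds at s0, so ◇((¬p ∧ q) ∨ p) is true at s0.
  So □◇((¬p ∧ q) ∨ p) is true at s0.
Satisfying worlds: {s0, s1}

s0, s1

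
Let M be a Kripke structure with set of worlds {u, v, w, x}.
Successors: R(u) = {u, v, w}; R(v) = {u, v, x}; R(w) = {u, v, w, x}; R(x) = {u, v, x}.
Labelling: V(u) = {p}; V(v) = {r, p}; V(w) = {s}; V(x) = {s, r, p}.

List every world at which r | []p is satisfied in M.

Let φ = r | []p. Evaluate φ at each world:
  u (successors {u, v, w}): φ is false.
  v (successors {u, v, x}): φ is true.
  w (successors {u, v, w, x}): φ is false.
  x (successors {u, v, x}): φ is true.
For instance, at v:
  At v: r is true, []p is true, so r | []p is true.
    At v: []p requires p at every successor {u, v, x}.
      At u: p is true.
      At v: p is true.
      At x: p is true.
    So []p is true at v.
Satisfying worlds: {v, x}

v, x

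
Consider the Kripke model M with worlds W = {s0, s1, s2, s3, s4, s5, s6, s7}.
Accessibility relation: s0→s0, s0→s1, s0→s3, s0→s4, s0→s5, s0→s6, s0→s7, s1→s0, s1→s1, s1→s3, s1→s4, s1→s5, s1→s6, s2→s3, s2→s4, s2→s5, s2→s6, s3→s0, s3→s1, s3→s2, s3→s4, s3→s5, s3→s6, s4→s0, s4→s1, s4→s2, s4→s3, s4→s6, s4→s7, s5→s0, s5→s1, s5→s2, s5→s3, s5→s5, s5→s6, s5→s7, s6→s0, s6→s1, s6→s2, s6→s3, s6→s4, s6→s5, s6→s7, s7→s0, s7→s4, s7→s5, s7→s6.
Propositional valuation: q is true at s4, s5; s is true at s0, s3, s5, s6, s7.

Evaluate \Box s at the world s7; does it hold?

Recall that \Box ψ holds at a world iff ψ holds at every accessible world, and \Diamond ψ holds iff ψ holds at some accessible world.
At s7: \Box s requires s at every successor {s0, s4, s5, s6}.
  s fails at s4, so \Box s is false at s7.

No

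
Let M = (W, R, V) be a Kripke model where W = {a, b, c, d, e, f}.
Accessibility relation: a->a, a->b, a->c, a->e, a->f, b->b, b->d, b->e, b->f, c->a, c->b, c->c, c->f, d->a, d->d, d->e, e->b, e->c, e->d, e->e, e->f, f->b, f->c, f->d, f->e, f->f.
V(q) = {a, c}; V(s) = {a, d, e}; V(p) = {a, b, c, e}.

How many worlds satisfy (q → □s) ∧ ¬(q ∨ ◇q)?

Let φ = (q → □s) ∧ ¬(q ∨ ◇q). Evaluate φ at each world:
  a (successors {a, b, c, e, f}): φ is false.
  b (successors {b, d, e, f}): φ is true.
  c (successors {a, b, c, f}): φ is false.
  d (successors {a, d, e}): φ is false.
  e (successors {b, c, d, e, f}): φ is false.
  f (successors {b, c, d, e, f}): φ is false.
For instance, at a:
  At a: q → □s is false, ¬(q ∨ ◇q) is false, so (q → □s) ∧ ¬(q ∨ ◇q) is false.
    At a: q is true, □s is false, so q → □s is false.
      At a: □s requires s at every successor {a, b, c, e, f}.
        s fails at b, so □s is false at a.
    At a: q ∨ ◇q is true, so ¬(q ∨ ◇q) is false.
      At a: q is true, ◇q is true, so q ∨ ◇q is true.
Satisfying worlds: {b}

1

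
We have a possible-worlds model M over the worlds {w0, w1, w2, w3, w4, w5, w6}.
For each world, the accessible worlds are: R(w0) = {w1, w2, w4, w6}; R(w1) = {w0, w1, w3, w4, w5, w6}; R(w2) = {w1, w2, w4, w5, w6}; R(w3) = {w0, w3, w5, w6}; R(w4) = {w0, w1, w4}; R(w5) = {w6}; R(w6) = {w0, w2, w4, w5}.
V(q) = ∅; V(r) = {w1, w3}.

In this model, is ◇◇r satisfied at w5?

At w5: ◇◇r requires ◇r at some successor in {w6}.
  At w6: ◇r is false.
So ◇◇r is false at w5.

No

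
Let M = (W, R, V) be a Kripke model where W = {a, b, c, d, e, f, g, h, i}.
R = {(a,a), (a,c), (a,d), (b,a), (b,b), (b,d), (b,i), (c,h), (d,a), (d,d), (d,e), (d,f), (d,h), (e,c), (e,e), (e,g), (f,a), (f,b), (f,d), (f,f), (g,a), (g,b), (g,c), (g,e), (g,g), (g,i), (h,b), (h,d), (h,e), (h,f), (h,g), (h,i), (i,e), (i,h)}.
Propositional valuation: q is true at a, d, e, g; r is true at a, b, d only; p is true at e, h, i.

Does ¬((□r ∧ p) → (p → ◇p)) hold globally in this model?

No

Recall that □ψ holds at a world iff ψ holds at every accessible world, and ◇ψ holds iff ψ holds at some accessible world.
Let φ = ¬((□r ∧ p) → (p → ◇p)). Evaluate φ at each world:
  a (successors {a, c, d}): φ is false.
  b (successors {a, b, d, i}): φ is false.
  c (successors {h}): φ is false.
  d (successors {a, d, e, f, h}): φ is false.
  e (successors {c, e, g}): φ is false.
  f (successors {a, b, d, f}): φ is false.
  g (successors {a, b, c, e, g, i}): φ is false.
  h (successors {b, d, e, f, g, i}): φ is false.
  i (successors {e, h}): φ is false.
Detail at a (counterexample):
  At a: (□r ∧ p) → (p → ◇p) is true, so ¬((□r ∧ p) → (p → ◇p)) is false.
    At a: □r ∧ p is false, p → ◇p is true, so (□r ∧ p) → (p → ◇p) is true.
      At a: □r is false, p is false, so □r ∧ p is false.
      At a: p is false, ◇p is false, so p → ◇p is true.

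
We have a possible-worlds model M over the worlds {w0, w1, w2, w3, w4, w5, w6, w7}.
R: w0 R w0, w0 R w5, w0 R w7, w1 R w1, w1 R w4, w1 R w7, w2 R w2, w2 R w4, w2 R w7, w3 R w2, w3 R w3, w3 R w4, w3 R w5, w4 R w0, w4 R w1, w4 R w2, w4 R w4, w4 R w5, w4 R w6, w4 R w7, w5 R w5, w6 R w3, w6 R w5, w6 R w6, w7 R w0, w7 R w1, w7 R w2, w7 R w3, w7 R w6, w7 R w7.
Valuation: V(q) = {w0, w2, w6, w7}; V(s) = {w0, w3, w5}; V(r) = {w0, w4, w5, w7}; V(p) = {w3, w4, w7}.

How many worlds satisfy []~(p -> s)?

Let φ = []~(p -> s). Evaluate φ at each world:
  w0 (successors {w0, w5, w7}): φ is false.
  w1 (successors {w1, w4, w7}): φ is false.
  w2 (successors {w2, w4, w7}): φ is false.
  w3 (successors {w2, w3, w4, w5}): φ is false.
  w4 (successors {w0, w1, w2, w4, w5, w6, w7}): φ is false.
  w5 (successors {w5}): φ is false.
  w6 (successors {w3, w5, w6}): φ is false.
  w7 (successors {w0, w1, w2, w3, w6, w7}): φ is false.
For instance, at w7:
  At w7: []~(p -> s) requires ~(p -> s) at every successor {w0, w1, w2, w3, w6, w7}.
    ~(p -> s) fails at w0, so []~(p -> s) is false at w7.
Satisfying worlds: none.

0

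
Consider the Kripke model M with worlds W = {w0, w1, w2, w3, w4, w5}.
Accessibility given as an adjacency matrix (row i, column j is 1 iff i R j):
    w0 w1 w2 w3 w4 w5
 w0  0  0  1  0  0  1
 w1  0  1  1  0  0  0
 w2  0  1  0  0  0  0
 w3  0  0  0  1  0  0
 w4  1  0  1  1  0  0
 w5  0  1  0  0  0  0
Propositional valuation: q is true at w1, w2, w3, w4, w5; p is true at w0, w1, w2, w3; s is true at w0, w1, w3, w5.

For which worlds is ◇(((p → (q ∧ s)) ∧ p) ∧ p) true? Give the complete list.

Let φ = ◇(((p → (q ∧ s)) ∧ p) ∧ p). Evaluate φ at each world:
  w0 (successors {w2, w5}): φ is false.
  w1 (successors {w1, w2}): φ is true.
  w2 (successors {w1}): φ is true.
  w3 (successors {w3}): φ is true.
  w4 (successors {w0, w2, w3}): φ is true.
  w5 (successors {w1}): φ is true.
For instance, at w4:
  At w4: ◇(((p → (q ∧ s)) ∧ p) ∧ p) requires ((p → (q ∧ s)) ∧ p) ∧ p at some successor in {w0, w2, w3}.
    ((p → (q ∧ s)) ∧ p) ∧ p holds at w3, so ◇(((p → (q ∧ s)) ∧ p) ∧ p) is true at w4.
Satisfying worlds: {w1, w2, w3, w4, w5}

w1, w2, w3, w4, w5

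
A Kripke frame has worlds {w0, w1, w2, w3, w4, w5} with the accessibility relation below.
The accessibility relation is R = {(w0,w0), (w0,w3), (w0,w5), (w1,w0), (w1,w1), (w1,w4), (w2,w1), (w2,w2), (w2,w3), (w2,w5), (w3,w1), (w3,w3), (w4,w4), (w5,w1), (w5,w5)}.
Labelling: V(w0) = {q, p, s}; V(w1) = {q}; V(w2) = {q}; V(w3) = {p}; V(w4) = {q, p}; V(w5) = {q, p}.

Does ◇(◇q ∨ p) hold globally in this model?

Yes

Recall that ◇ψ holds at a world iff ψ holds at some accessible world.
Let φ = ◇(◇q ∨ p). Evaluate φ at each world:
  w0 (successors {w0, w3, w5}): φ is true.
  w1 (successors {w0, w1, w4}): φ is true.
  w2 (successors {w1, w2, w3, w5}): φ is true.
  w3 (successors {w1, w3}): φ is true.
  w4 (successors {w4}): φ is true.
  w5 (successors {w1, w5}): φ is true.
For instance, at w2:
  At w2: ◇(◇q ∨ p) requires ◇q ∨ p at some successor in {w1, w2, w3, w5}.
    ◇q ∨ p holds at w1, so ◇(◇q ∨ p) is true at w2.
      At w1: ◇q is true, p is false, so ◇q ∨ p is true.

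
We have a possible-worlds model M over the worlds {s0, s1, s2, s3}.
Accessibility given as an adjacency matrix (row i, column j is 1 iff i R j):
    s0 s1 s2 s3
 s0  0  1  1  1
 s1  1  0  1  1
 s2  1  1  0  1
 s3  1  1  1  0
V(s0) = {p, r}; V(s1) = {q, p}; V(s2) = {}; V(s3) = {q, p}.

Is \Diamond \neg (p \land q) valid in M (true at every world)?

Yes

Let φ = \Diamond \neg (p \land q). Evaluate φ at each world:
  s0 (successors {s1, s2, s3}): φ is true.
  s1 (successors {s0, s2, s3}): φ is true.
  s2 (successors {s0, s1, s3}): φ is true.
  s3 (successors {s0, s1, s2}): φ is true.
For instance, at s1:
  At s1: \Diamond \neg (p \land q) requires \neg (p \land q) at some successor in {s0, s2, s3}.
    \neg (p \land q) holds at s0, so \Diamond \neg (p \land q) is true at s1.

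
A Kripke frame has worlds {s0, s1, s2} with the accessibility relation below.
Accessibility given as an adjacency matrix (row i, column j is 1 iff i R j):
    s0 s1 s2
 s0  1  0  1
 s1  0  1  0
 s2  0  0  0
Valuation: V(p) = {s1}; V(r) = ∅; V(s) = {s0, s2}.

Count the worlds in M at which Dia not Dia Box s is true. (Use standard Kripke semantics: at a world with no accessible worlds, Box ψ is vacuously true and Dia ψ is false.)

Let φ = Dia not Dia Box s. Evaluate φ at each world:
  s0 (successors {s0, s2}): φ is true.
  s1 (successors {s1}): φ is true.
  s2 (successors ∅): φ is false.
For instance, at s0:
  At s0: Dia not Dia Box s requires not Dia Box s at some successor in {s0, s2}.
    not Dia Box s holds at s2, so Dia not Dia Box s is true at s0.
      At s2: Dia Box s is false, so not Dia Box s is true.
Satisfying worlds: {s0, s1}

2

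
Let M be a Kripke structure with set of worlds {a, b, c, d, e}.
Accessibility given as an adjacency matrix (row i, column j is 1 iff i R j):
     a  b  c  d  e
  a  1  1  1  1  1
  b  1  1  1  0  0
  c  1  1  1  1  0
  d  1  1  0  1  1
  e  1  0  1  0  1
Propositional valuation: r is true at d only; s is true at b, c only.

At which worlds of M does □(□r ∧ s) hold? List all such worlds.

Let φ = □(□r ∧ s). Evaluate φ at each world:
  a (successors {a, b, c, d, e}): φ is false.
  b (successors {a, b, c}): φ is false.
  c (successors {a, b, c, d}): φ is false.
  d (successors {a, b, d, e}): φ is false.
  e (successors {a, c, e}): φ is false.
For instance, at a:
  At a: □(□r ∧ s) requires □r ∧ s at every successor {a, b, c, d, e}.
    □r ∧ s fails at a, so □(□r ∧ s) is false at a.
      At a: □r is false, s is false, so □r ∧ s is false.
Satisfying worlds: none.

none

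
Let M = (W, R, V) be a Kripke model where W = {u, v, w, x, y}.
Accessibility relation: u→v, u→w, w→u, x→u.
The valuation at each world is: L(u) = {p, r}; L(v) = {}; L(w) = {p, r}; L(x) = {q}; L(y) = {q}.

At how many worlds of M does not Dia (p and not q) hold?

2

Let φ = not Dia (p and not q). Evaluate φ at each world:
  u (successors {v, w}): φ is false.
  v (successors ∅): φ is true.
  w (successors {u}): φ is false.
  x (successors {u}): φ is false.
  y (successors ∅): φ is true.
For instance, at w:
  At w: Dia (p and not q) is true, so not Dia (p and not q) is false.
    At w: Dia (p and not q) requires p and not q at some successor in {u}.
      p and not q holds at u, so Dia (p and not q) is true at w.
Satisfying worlds: {v, y}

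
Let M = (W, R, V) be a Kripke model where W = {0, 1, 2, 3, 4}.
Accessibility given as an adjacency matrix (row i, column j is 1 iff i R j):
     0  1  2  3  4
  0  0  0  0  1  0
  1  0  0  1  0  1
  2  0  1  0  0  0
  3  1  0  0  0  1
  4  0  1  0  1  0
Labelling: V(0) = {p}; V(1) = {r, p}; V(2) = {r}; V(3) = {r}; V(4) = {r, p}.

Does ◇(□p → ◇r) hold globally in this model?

Yes

Let φ = ◇(□p → ◇r). Evaluate φ at each world:
  0 (successors {3}): φ is true.
  1 (successors {2, 4}): φ is true.
  2 (successors {1}): φ is true.
  3 (successors {0, 4}): φ is true.
  4 (successors {1, 3}): φ is true.
For instance, at 2:
  At 2: ◇(□p → ◇r) requires □p → ◇r at some successor in {1}.
    □p → ◇r holds at 1, so ◇(□p → ◇r) is true at 2.
      At 1: □p is false, ◇r is true, so □p → ◇r is true.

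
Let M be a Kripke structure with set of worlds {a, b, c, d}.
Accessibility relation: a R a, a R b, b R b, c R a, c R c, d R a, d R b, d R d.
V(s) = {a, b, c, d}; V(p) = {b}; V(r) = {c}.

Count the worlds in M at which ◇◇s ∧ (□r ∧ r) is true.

Let φ = ◇◇s ∧ (□r ∧ r). Evaluate φ at each world:
  a (successors {a, b}): φ is false.
  b (successors {b}): φ is false.
  c (successors {a, c}): φ is false.
  d (successors {a, b, d}): φ is false.
For instance, at a:
  At a: ◇◇s is true, □r ∧ r is false, so ◇◇s ∧ (□r ∧ r) is false.
    At a: ◇◇s requires ◇s at some successor in {a, b}.
      ◇s holds at a, so ◇◇s is true at a.
    At a: □r is false, r is false, so □r ∧ r is false.
      At a: □r requires r at every successor {a, b}.
        r fails at a, so □r is false at a.
Satisfying worlds: none.

0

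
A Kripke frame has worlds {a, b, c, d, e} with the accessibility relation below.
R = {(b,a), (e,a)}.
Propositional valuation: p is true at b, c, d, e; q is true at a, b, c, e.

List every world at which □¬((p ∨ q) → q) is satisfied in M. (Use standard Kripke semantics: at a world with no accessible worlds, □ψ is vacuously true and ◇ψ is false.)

a, c, d

Recall that □ψ holds at a world iff ψ holds at every accessible world, and ◇ψ holds iff ψ holds at some accessible world.
Let φ = □¬((p ∨ q) → q). Evaluate φ at each world:
  a (successors ∅): φ is true.
  b (successors {a}): φ is false.
  c (successors ∅): φ is true.
  d (successors ∅): φ is true.
  e (successors {a}): φ is false.
For instance, at b:
  At b: □¬((p ∨ q) → q) requires ¬((p ∨ q) → q) at every successor {a}.
    ¬((p ∨ q) → q) fails at a, so □¬((p ∨ q) → q) is false at b.
Satisfying worlds: {a, c, d}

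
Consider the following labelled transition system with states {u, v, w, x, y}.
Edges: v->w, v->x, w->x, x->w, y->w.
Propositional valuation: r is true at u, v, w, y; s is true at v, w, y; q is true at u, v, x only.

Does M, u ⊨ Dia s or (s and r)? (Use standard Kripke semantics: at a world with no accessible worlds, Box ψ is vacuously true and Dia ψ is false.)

No

At u: Dia s is false, s and r is false, so Dia s or (s and r) is false.
  At u: no accessible worlds, so Dia s is false.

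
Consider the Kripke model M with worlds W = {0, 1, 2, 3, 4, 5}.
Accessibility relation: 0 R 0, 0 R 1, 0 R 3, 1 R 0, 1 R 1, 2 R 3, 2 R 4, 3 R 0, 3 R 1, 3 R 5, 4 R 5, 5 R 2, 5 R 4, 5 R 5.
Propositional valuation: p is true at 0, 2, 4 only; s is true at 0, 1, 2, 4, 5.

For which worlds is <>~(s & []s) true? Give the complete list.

Let φ = <>~(s & []s). Evaluate φ at each world:
  0 (successors {0, 1, 3}): φ is true.
  1 (successors {0, 1}): φ is true.
  2 (successors {3, 4}): φ is true.
  3 (successors {0, 1, 5}): φ is true.
  4 (successors {5}): φ is false.
  5 (successors {2, 4, 5}): φ is true.
For instance, at 1:
  At 1: <>~(s & []s) requires ~(s & []s) at some successor in {0, 1}.
    ~(s & []s) holds at 0, so <>~(s & []s) is true at 1.
      At 0: s & []s is false, so ~(s & []s) is true.
Satisfying worlds: {0, 1, 2, 3, 5}

0, 1, 2, 3, 5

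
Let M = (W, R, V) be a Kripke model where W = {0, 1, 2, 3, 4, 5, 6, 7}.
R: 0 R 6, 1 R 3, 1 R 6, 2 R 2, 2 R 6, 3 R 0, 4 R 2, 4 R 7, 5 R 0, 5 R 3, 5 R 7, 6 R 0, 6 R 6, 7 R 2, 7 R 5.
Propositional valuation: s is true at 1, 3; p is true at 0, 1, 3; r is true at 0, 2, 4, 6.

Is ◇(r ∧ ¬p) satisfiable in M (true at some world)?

Yes

Let φ = ◇(r ∧ ¬p). Evaluate φ at each world:
  0 (successors {6}): φ is true.
  1 (successors {3, 6}): φ is true.
  2 (successors {2, 6}): φ is true.
  3 (successors {0}): φ is false.
  4 (successors {2, 7}): φ is true.
  5 (successors {0, 3, 7}): φ is false.
  6 (successors {0, 6}): φ is true.
  7 (successors {2, 5}): φ is true.
Detail at 0 (witness):
  At 0: ◇(r ∧ ¬p) requires r ∧ ¬p at some successor in {6}.
    r ∧ ¬p holds at 6, so ◇(r ∧ ¬p) is true at 0.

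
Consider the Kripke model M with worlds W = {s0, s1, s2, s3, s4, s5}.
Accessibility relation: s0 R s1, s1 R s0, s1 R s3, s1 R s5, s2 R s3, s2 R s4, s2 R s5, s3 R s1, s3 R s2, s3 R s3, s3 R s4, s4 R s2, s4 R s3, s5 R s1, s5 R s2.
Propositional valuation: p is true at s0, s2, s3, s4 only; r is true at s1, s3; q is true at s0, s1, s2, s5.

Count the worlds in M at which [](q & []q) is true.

0

Let φ = [](q & []q). Evaluate φ at each world:
  s0 (successors {s1}): φ is false.
  s1 (successors {s0, s3, s5}): φ is false.
  s2 (successors {s3, s4, s5}): φ is false.
  s3 (successors {s1, s2, s3, s4}): φ is false.
  s4 (successors {s2, s3}): φ is false.
  s5 (successors {s1, s2}): φ is false.
For instance, at s2:
  At s2: [](q & []q) requires q & []q at every successor {s3, s4, s5}.
    q & []q fails at s3, so [](q & []q) is false at s2.
      At s3: q is false, []q is false, so q & []q is false.
Satisfying worlds: none.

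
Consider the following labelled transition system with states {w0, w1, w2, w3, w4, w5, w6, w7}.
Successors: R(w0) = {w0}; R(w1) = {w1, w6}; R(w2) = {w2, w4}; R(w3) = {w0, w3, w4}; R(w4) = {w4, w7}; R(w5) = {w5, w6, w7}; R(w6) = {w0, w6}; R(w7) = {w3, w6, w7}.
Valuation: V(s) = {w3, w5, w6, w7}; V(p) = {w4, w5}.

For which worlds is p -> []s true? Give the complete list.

w0, w1, w2, w3, w5, w6, w7

Let φ = p -> []s. Evaluate φ at each world:
  w0 (successors {w0}): φ is true.
  w1 (successors {w1, w6}): φ is true.
  w2 (successors {w2, w4}): φ is true.
  w3 (successors {w0, w3, w4}): φ is true.
  w4 (successors {w4, w7}): φ is false.
  w5 (successors {w5, w6, w7}): φ is true.
  w6 (successors {w0, w6}): φ is true.
  w7 (successors {w3, w6, w7}): φ is true.
For instance, at w4:
  At w4: p is true, []s is false, so p -> []s is false.
    At w4: []s requires s at every successor {w4, w7}.
      s fails at w4, so []s is false at w4.
Satisfying worlds: {w0, w1, w2, w3, w5, w6, w7}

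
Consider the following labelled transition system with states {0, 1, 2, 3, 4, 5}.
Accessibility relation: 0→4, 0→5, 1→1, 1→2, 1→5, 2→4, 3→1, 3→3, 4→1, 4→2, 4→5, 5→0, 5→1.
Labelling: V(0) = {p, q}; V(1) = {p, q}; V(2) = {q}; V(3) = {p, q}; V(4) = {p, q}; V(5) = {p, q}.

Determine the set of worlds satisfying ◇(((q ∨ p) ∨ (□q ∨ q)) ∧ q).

Let φ = ◇(((q ∨ p) ∨ (□q ∨ q)) ∧ q). Evaluate φ at each world:
  0 (successors {4, 5}): φ is true.
  1 (successors {1, 2, 5}): φ is true.
  2 (successors {4}): φ is true.
  3 (successors {1, 3}): φ is true.
  4 (successors {1, 2, 5}): φ is true.
  5 (successors {0, 1}): φ is true.
For instance, at 2:
  At 2: ◇(((q ∨ p) ∨ (□q ∨ q)) ∧ q) requires ((q ∨ p) ∨ (□q ∨ q)) ∧ q at some successor in {4}.
    ((q ∨ p) ∨ (□q ∨ q)) ∧ q holds at 4, so ◇(((q ∨ p) ∨ (□q ∨ q)) ∧ q) is true at 2.
      At 4: (q ∨ p) ∨ (□q ∨ q) is true, q is true, so ((q ∨ p) ∨ (□q ∨ q)) ∧ q is true.
Satisfying worlds: {0, 1, 2, 3, 4, 5}

0, 1, 2, 3, 4, 5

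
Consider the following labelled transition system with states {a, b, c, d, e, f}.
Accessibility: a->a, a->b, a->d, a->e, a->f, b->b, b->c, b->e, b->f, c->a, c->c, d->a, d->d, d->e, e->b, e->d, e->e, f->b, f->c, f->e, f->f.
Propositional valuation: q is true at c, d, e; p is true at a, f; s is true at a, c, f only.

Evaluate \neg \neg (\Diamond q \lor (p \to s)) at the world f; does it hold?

Yes

Recall that \Diamond ψ holds at a world iff ψ holds at some accessible world.
At f: \neg (\Diamond q \lor (p \to s)) is false, so \neg \neg (\Diamond q \lor (p \to s)) is true.
  At f: \Diamond q \lor (p \to s) is true, so \neg (\Diamond q \lor (p \to s)) is false.
    At f: \Diamond q is true, p \to s is true, so \Diamond q \lor (p \to s) is true.
      At f: \Diamond q requires q at some successor in {b, c, e, f}.
        q holds at c, so \Diamond q is true at f.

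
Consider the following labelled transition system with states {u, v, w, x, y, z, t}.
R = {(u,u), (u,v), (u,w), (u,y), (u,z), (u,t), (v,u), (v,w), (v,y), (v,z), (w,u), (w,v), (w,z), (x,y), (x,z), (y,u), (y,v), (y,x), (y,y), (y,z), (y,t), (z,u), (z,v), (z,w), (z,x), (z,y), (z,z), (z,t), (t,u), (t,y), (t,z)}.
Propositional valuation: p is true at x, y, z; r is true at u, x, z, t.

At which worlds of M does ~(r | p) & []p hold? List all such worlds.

Recall that []ψ holds at a world iff ψ holds at every accessible world, and <>ψ holds iff ψ holds at some accessible world.
Let φ = ~(r | p) & []p. Evaluate φ at each world:
  u (successors {u, v, w, y, z, t}): φ is false.
  v (successors {u, w, y, z}): φ is false.
  w (successors {u, v, z}): φ is false.
  x (successors {y, z}): φ is false.
  y (successors {u, v, x, y, z, t}): φ is false.
  z (successors {u, v, w, x, y, z, t}): φ is false.
  t (successors {u, y, z}): φ is false.
For instance, at t:
  At t: ~(r | p) is false, []p is false, so ~(r | p) & []p is false.
    At t: []p requires p at every successor {u, y, z}.
      p fails at u, so []p is false at t.
Satisfying worlds: none.

none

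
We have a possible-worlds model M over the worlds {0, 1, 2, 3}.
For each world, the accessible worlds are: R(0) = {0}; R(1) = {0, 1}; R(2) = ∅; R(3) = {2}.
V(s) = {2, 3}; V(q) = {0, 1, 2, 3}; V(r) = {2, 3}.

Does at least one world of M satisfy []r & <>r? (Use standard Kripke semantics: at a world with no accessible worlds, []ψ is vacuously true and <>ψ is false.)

Let φ = []r & <>r. Evaluate φ at each world:
  0 (successors {0}): φ is false.
  1 (successors {0, 1}): φ is false.
  2 (successors ∅): φ is false.
  3 (successors {2}): φ is true.
Detail at 3 (witness):
  At 3: []r is true, <>r is true, so []r & <>r is true.
    At 3: []r requires r at every successor {2}.
      At 2: r is true.
    So []r is true at 3.
    At 3: <>r requires r at some successor in {2}.
      r holds at 2, so <>r is true at 3.

Yes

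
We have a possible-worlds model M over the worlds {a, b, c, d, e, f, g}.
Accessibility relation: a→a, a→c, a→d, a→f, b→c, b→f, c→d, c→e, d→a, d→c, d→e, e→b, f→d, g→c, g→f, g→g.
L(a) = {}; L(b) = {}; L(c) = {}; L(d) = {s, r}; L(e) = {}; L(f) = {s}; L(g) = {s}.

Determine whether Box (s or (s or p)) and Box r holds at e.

Recall that Box ψ holds at a world iff ψ holds at every accessible world, and Dia ψ holds iff ψ holds at some accessible world.
At e: Box (s or (s or p)) is false, Box r is false, so Box (s or (s or p)) and Box r is false.
  At e: Box (s or (s or p)) requires s or (s or p) at every successor {b}.
    s or (s or p) fails at b, so Box (s or (s or p)) is false at e.
  At e: Box r requires r at every successor {b}.
    r fails at b, so Box r is false at e.

No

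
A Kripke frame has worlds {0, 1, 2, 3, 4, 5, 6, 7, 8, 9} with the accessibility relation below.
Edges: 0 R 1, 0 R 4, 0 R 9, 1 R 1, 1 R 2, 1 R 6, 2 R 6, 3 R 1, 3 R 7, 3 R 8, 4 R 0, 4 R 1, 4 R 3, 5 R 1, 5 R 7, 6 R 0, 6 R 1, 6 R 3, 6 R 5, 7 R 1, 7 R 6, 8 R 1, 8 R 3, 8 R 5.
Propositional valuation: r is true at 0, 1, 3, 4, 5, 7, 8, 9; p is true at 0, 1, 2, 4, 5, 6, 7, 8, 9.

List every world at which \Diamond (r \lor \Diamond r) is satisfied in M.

Let φ = \Diamond (r \lor \Diamond r). Evaluate φ at each world:
  0 (successors {1, 4, 9}): φ is true.
  1 (successors {1, 2, 6}): φ is true.
  2 (successors {6}): φ is true.
  3 (successors {1, 7, 8}): φ is true.
  4 (successors {0, 1, 3}): φ is true.
  5 (successors {1, 7}): φ is true.
  6 (successors {0, 1, 3, 5}): φ is true.
  7 (successors {1, 6}): φ is true.
  8 (successors {1, 3, 5}): φ is true.
  9 (successors ∅): φ is false.
For instance, at 3:
  At 3: \Diamond (r \lor \Diamond r) requires r \lor \Diamond r at some successor in {1, 7, 8}.
    r \lor \Diamond r holds at 1, so \Diamond (r \lor \Diamond r) is true at 3.
      At 1: r is true, \Diamond r is true, so r \lor \Diamond r is true.
Satisfying worlds: {0, 1, 2, 3, 4, 5, 6, 7, 8}

0, 1, 2, 3, 4, 5, 6, 7, 8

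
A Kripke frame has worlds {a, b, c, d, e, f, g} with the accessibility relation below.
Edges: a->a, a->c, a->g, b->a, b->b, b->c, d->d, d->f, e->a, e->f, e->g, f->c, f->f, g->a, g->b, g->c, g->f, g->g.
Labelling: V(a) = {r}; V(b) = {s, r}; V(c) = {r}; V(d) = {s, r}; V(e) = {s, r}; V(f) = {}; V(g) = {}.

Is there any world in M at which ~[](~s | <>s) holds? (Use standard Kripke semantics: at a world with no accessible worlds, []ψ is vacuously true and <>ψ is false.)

No

Let φ = ~[](~s | <>s). Evaluate φ at each world:
  a (successors {a, c, g}): φ is false.
  b (successors {a, b, c}): φ is false.
  c (successors ∅): φ is false.
  d (successors {d, f}): φ is false.
  e (successors {a, f, g}): φ is false.
  f (successors {c, f}): φ is false.
  g (successors {a, b, c, f, g}): φ is false.
For instance, at f:
  At f: [](~s | <>s) is true, so ~[](~s | <>s) is false.
    At f: [](~s | <>s) requires ~s | <>s at every successor {c, f}.
      At c: ~s | <>s is true.
      At f: ~s | <>s is true.
    So [](~s | <>s) is true at f.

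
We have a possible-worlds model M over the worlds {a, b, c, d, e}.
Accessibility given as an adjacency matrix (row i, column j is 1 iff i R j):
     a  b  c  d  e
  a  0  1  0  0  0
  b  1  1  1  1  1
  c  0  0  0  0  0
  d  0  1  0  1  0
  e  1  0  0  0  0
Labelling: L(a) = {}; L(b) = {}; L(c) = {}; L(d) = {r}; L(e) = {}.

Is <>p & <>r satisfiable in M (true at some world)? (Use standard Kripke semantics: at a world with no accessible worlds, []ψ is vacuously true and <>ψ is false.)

No

Recall that <>ψ holds at a world iff ψ holds at some accessible world.
Let φ = <>p & <>r. Evaluate φ at each world:
  a (successors {b}): φ is false.
  b (successors {a, b, c, d, e}): φ is false.
  c (successors ∅): φ is false.
  d (successors {b, d}): φ is false.
  e (successors {a}): φ is false.
For instance, at e:
  At e: <>p is false, <>r is false, so <>p & <>r is false.
    At e: <>p requires p at some successor in {a}.
      At a: p is false.
    So <>p is false at e.
    At e: <>r requires r at some successor in {a}.
      At a: r is false.
    So <>r is false at e.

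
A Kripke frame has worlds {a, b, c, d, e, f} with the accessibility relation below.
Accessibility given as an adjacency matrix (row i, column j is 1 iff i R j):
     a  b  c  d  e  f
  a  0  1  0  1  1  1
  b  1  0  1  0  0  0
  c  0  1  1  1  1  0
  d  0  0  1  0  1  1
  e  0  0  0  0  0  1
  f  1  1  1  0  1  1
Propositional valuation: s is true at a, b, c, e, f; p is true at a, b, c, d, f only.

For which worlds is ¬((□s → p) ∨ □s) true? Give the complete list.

Let φ = ¬((□s → p) ∨ □s). Evaluate φ at each world:
  a (successors {b, d, e, f}): φ is false.
  b (successors {a, c}): φ is false.
  c (successors {b, c, d, e}): φ is false.
  d (successors {c, e, f}): φ is false.
  e (successors {f}): φ is false.
  f (successors {a, b, c, e, f}): φ is false.
For instance, at e:
  At e: (□s → p) ∨ □s is true, so ¬((□s → p) ∨ □s) is false.
    At e: □s → p is false, □s is true, so (□s → p) ∨ □s is true.
      At e: □s is true, p is false, so □s → p is false.
      At e: □s requires s at every successor {f}.
        At f: s is true.
      So □s is true at e.
Satisfying worlds: none.

none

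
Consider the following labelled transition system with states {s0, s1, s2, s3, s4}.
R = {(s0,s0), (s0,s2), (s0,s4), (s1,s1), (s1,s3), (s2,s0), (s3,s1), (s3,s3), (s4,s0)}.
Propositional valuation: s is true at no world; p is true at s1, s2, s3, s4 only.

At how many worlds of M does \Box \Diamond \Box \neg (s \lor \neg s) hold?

0

Let φ = \Box \Diamond \Box \neg (s \lor \neg s). Evaluate φ at each world:
  s0 (successors {s0, s2, s4}): φ is false.
  s1 (successors {s1, s3}): φ is false.
  s2 (successors {s0}): φ is false.
  s3 (successors {s1, s3}): φ is false.
  s4 (successors {s0}): φ is false.
For instance, at s2:
  At s2: \Box \Diamond \Box \neg (s \lor \neg s) requires \Diamond \Box \neg (s \lor \neg s) at every successor {s0}.
    \Diamond \Box \neg (s \lor \neg s) fails at s0, so \Box \Diamond \Box \neg (s \lor \neg s) is false at s2.
      At s0: \Diamond \Box \neg (s \lor \neg s) requires \Box \neg (s \lor \neg s) at some successor in {s0, s2, s4}.
        At s0: \Box \neg (s \lor \neg s) is false.
        At s2: \Box \neg (s \lor \neg s) is false.
        At s4: \Box \neg (s \lor \neg s) is false.
      So \Diamond \Box \neg (s \lor \neg s) is false at s0.
Satisfying worlds: none.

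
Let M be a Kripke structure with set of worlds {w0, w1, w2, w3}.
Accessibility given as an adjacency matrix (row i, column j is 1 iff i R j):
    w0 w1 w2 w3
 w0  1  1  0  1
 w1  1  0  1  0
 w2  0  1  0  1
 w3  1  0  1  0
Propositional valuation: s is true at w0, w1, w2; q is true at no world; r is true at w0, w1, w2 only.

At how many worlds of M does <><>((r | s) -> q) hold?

Recall that <>ψ holds at a world iff ψ holds at some accessible world.
Let φ = <><>((r | s) -> q). Evaluate φ at each world:
  w0 (successors {w0, w1, w3}): φ is true.
  w1 (successors {w0, w2}): φ is true.
  w2 (successors {w1, w3}): φ is false.
  w3 (successors {w0, w2}): φ is true.
For instance, at w0:
  At w0: <><>((r | s) -> q) requires <>((r | s) -> q) at some successor in {w0, w1, w3}.
    <>((r | s) -> q) holds at w0, so <><>((r | s) -> q) is true at w0.
      At w0: <>((r | s) -> q) requires (r | s) -> q at some successor in {w0, w1, w3}.
        (r | s) -> q holds at w3, so <>((r | s) -> q) is true at w0.
Satisfying worlds: {w0, w1, w3}

3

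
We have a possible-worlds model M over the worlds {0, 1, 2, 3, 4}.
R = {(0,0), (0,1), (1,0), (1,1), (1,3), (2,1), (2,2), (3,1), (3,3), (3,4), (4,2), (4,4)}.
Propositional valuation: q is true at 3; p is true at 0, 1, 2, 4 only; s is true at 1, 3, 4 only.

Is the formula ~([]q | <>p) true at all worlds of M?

Let φ = ~([]q | <>p). Evaluate φ at each world:
  0 (successors {0, 1}): φ is false.
  1 (successors {0, 1, 3}): φ is false.
  2 (successors {1, 2}): φ is false.
  3 (successors {1, 3, 4}): φ is false.
  4 (successors {2, 4}): φ is false.
Detail at 0 (counterexample):
  At 0: []q | <>p is true, so ~([]q | <>p) is false.
    At 0: []q is false, <>p is true, so []q | <>p is true.
      At 0: []q requires q at every successor {0, 1}.
        q fails at 0, so []q is false at 0.
      At 0: <>p requires p at some successor in {0, 1}.
        p holds at 0, so <>p is true at 0.

No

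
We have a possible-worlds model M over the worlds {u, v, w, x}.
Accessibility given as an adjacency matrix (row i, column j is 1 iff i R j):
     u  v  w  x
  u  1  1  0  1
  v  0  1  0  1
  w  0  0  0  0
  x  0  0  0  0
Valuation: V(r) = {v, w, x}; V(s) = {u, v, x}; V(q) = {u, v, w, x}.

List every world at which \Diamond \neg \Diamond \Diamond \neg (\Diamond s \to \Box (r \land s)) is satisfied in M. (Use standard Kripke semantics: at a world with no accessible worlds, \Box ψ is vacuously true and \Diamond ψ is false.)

u, v

Let φ = \Diamond \neg \Diamond \Diamond \neg (\Diamond s \to \Box (r \land s)). Evaluate φ at each world:
  u (successors {u, v, x}): φ is true.
  v (successors {v, x}): φ is true.
  w (successors ∅): φ is false.
  x (successors ∅): φ is false.
For instance, at v:
  At v: \Diamond \neg \Diamond \Diamond \neg (\Diamond s \to \Box (r \land s)) requires \neg \Diamond \Diamond \neg (\Diamond s \to \Box (r \land s)) at some successor in {v, x}.
    \neg \Diamond \Diamond \neg (\Diamond s \to \Box (r \land s)) holds at v, so \Diamond \neg \Diamond \Diamond \neg (\Diamond s \to \Box (r \land s)) is true at v.
      At v: \Diamond \Diamond \neg (\Diamond s \to \Box (r \land s)) is false, so \neg \Diamond \Diamond \neg (\Diamond s \to \Box (r \land s)) is true.
Satisfying worlds: {u, v}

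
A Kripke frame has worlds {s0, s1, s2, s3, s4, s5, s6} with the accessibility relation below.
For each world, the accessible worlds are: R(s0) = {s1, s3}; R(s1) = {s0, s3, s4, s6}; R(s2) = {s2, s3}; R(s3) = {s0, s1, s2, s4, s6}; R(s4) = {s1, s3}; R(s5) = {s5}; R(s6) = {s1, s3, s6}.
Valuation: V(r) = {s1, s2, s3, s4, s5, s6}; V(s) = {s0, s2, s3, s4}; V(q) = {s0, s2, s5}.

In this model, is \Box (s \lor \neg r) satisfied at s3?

At s3: \Box (s \lor \neg r) requires s \lor \neg r at every successor {s0, s1, s2, s4, s6}.
  s \lor \neg r fails at s1, so \Box (s \lor \neg r) is false at s3.

No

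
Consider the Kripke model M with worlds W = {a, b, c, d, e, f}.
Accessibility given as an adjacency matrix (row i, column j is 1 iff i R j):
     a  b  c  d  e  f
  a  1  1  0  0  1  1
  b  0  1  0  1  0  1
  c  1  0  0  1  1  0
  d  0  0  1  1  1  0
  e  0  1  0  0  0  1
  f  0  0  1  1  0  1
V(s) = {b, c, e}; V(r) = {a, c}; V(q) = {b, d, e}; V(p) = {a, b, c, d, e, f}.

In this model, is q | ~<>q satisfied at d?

At d: q is true, ~<>q is false, so q | ~<>q is true.
  At d: <>q is true, so ~<>q is false.
    At d: <>q requires q at some successor in {c, d, e}.
      q holds at d, so <>q is true at d.

Yes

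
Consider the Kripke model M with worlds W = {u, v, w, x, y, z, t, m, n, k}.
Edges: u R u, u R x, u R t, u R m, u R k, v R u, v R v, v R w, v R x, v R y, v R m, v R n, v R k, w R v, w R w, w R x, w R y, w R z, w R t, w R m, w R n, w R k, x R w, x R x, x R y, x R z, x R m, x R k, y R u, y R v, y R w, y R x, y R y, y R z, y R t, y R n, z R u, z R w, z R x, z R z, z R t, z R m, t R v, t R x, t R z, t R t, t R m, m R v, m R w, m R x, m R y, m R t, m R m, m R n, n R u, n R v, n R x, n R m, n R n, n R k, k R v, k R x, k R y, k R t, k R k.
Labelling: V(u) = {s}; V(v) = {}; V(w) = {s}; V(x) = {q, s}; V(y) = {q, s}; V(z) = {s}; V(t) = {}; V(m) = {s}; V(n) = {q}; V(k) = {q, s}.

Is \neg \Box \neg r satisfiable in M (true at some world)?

Let φ = \neg \Box \neg r. Evaluate φ at each world:
  u (successors {u, x, t, m, k}): φ is false.
  v (successors {u, v, w, x, y, m, n, k}): φ is false.
  w (successors {v, w, x, y, z, t, m, n, k}): φ is false.
  x (successors {w, x, y, z, m, k}): φ is false.
  y (successors {u, v, w, x, y, z, t, n}): φ is false.
  z (successors {u, w, x, z, t, m}): φ is false.
  t (successors {v, x, z, t, m}): φ is false.
  m (successors {v, w, x, y, t, m, n}): φ is false.
  n (successors {u, v, x, m, n, k}): φ is false.
  k (successors {v, x, y, t, k}): φ is false.
For instance, at n:
  At n: \Box \neg r is true, so \neg \Box \neg r is false.
    At n: \Box \neg r requires \neg r at every successor {u, v, x, m, n, k}.
      At u: \neg r is true.
      At v: \neg r is true.
      At x: \neg r is true.
      At m: \neg r is true.
      At n: \neg r is true.
      At k: \neg r is true.
    So \Box \neg r is true at n.

No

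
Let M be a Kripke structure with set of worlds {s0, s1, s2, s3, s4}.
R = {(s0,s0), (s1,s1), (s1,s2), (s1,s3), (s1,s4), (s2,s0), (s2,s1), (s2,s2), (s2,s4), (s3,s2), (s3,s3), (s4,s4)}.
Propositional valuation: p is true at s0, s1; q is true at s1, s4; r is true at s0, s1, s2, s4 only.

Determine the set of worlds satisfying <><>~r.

s1, s2, s3

Let φ = <><>~r. Evaluate φ at each world:
  s0 (successors {s0}): φ is false.
  s1 (successors {s1, s2, s3, s4}): φ is true.
  s2 (successors {s0, s1, s2, s4}): φ is true.
  s3 (successors {s2, s3}): φ is true.
  s4 (successors {s4}): φ is false.
For instance, at s1:
  At s1: <><>~r requires <>~r at some successor in {s1, s2, s3, s4}.
    <>~r holds at s1, so <><>~r is true at s1.
      At s1: <>~r requires ~r at some successor in {s1, s2, s3, s4}.
        ~r holds at s3, so <>~r is true at s1.
Satisfying worlds: {s1, s2, s3}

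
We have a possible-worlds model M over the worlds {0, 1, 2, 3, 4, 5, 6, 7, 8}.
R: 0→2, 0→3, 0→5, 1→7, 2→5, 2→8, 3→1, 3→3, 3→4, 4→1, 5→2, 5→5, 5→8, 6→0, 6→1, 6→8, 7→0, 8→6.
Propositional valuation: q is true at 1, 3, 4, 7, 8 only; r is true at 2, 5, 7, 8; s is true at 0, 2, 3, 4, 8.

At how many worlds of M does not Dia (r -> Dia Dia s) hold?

Recall that Dia ψ holds at a world iff ψ holds at some accessible world.
Let φ = not Dia (r -> Dia Dia s). Evaluate φ at each world:
  0 (successors {2, 3, 5}): φ is false.
  1 (successors {7}): φ is false.
  2 (successors {5, 8}): φ is false.
  3 (successors {1, 3, 4}): φ is false.
  4 (successors {1}): φ is false.
  5 (successors {2, 5, 8}): φ is false.
  6 (successors {0, 1, 8}): φ is false.
  7 (successors {0}): φ is false.
  8 (successors {6}): φ is false.
For instance, at 0:
  At 0: Dia (r -> Dia Dia s) is true, so not Dia (r -> Dia Dia s) is false.
    At 0: Dia (r -> Dia Dia s) requires r -> Dia Dia s at some successor in {2, 3, 5}.
      r -> Dia Dia s holds at 2, so Dia (r -> Dia Dia s) is true at 0.
Satisfying worlds: none.

0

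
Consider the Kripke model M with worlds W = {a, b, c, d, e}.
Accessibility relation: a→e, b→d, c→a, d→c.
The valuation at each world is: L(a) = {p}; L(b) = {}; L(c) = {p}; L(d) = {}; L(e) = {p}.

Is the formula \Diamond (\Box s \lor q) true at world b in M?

No

Recall that \Box ψ holds at a world iff ψ holds at every accessible world, and \Diamond ψ holds iff ψ holds at some accessible world.
At b: \Diamond (\Box s \lor q) requires \Box s \lor q at some successor in {d}.
  At d: \Box s \lor q is false.
So \Diamond (\Box s \lor q) is false at b.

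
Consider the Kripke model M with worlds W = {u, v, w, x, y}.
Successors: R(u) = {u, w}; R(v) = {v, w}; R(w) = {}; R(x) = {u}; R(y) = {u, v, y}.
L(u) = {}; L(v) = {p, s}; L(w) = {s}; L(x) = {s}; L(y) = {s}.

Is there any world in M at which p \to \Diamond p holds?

Let φ = p \to \Diamond p. Evaluate φ at each world:
  u (successors {u, w}): φ is true.
  v (successors {v, w}): φ is true.
  w (successors ∅): φ is true.
  x (successors {u}): φ is true.
  y (successors {u, v, y}): φ is true.
Detail at u (witness):
  At u: p is false, \Diamond p is false, so p \to \Diamond p is true.
    At u: \Diamond p requires p at some successor in {u, w}.
      At u: p is false.
      At w: p is false.
    So \Diamond p is false at u.

Yes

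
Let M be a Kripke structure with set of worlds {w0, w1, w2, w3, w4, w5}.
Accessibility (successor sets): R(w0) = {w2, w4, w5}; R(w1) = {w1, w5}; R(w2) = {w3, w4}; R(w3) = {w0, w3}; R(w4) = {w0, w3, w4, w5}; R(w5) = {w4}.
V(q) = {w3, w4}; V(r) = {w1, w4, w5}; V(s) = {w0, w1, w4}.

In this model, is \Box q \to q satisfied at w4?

Recall that \Box ψ holds at a world iff ψ holds at every accessible world, and \Diamond ψ holds iff ψ holds at some accessible world.
At w4: \Box q is false, q is true, so \Box q \to q is true.
  At w4: \Box q requires q at every successor {w0, w3, w4, w5}.
    q fails at w0, so \Box q is false at w4.

Yes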